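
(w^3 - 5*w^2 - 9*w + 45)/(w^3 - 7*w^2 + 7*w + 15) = (w + 3)/(w + 1)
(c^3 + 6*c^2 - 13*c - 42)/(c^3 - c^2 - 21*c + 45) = (c^2 + 9*c + 14)/(c^2 + 2*c - 15)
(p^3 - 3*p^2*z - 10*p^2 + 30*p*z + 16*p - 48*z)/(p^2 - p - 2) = (p^2 - 3*p*z - 8*p + 24*z)/(p + 1)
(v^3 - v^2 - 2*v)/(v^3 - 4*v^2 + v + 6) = v/(v - 3)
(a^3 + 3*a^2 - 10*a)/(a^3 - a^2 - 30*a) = (a - 2)/(a - 6)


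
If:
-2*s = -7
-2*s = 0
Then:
No Solution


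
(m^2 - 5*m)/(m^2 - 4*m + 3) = m*(m - 5)/(m^2 - 4*m + 3)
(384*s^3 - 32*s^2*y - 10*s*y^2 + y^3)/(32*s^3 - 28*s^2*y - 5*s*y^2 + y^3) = (-48*s^2 - 2*s*y + y^2)/(-4*s^2 + 3*s*y + y^2)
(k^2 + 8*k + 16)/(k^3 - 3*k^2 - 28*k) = (k + 4)/(k*(k - 7))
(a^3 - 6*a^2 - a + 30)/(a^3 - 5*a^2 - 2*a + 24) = (a - 5)/(a - 4)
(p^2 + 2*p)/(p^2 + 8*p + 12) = p/(p + 6)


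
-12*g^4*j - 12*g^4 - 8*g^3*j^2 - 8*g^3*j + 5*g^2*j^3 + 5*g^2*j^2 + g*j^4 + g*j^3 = (-2*g + j)*(g + j)*(6*g + j)*(g*j + g)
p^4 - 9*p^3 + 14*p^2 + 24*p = p*(p - 6)*(p - 4)*(p + 1)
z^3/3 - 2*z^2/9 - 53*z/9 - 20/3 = (z/3 + 1)*(z - 5)*(z + 4/3)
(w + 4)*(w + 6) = w^2 + 10*w + 24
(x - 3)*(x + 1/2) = x^2 - 5*x/2 - 3/2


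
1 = 1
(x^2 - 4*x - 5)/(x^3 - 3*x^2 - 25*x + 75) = (x + 1)/(x^2 + 2*x - 15)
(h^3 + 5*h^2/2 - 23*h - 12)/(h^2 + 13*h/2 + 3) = h - 4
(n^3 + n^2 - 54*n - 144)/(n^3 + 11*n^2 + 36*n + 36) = (n - 8)/(n + 2)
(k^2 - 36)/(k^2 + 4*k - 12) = (k - 6)/(k - 2)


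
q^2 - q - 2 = (q - 2)*(q + 1)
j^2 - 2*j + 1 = (j - 1)^2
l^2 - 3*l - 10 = (l - 5)*(l + 2)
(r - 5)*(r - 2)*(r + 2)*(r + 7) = r^4 + 2*r^3 - 39*r^2 - 8*r + 140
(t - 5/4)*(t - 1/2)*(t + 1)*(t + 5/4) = t^4 + t^3/2 - 33*t^2/16 - 25*t/32 + 25/32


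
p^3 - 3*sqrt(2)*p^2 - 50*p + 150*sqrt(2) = (p - 5*sqrt(2))*(p - 3*sqrt(2))*(p + 5*sqrt(2))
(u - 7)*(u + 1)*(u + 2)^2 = u^4 - 2*u^3 - 27*u^2 - 52*u - 28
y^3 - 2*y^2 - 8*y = y*(y - 4)*(y + 2)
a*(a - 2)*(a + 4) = a^3 + 2*a^2 - 8*a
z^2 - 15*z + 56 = (z - 8)*(z - 7)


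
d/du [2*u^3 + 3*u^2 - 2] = 6*u*(u + 1)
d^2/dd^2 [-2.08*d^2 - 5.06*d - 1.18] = -4.16000000000000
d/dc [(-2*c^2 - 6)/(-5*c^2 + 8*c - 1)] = 8*(-2*c^2 - 7*c + 6)/(25*c^4 - 80*c^3 + 74*c^2 - 16*c + 1)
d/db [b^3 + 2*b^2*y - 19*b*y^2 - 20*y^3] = 3*b^2 + 4*b*y - 19*y^2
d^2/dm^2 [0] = 0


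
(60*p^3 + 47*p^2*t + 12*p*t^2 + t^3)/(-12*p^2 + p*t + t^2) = (-15*p^2 - 8*p*t - t^2)/(3*p - t)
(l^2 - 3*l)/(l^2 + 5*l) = (l - 3)/(l + 5)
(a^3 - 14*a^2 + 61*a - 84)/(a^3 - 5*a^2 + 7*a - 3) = (a^2 - 11*a + 28)/(a^2 - 2*a + 1)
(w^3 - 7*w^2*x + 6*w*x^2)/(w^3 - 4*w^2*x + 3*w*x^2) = (-w + 6*x)/(-w + 3*x)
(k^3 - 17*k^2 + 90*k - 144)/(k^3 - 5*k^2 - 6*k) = (k^2 - 11*k + 24)/(k*(k + 1))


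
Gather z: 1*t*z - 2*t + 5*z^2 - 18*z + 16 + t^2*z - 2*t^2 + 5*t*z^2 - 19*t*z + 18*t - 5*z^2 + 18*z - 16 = -2*t^2 + 5*t*z^2 + 16*t + z*(t^2 - 18*t)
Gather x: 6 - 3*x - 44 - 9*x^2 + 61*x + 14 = -9*x^2 + 58*x - 24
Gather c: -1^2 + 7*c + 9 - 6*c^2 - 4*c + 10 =-6*c^2 + 3*c + 18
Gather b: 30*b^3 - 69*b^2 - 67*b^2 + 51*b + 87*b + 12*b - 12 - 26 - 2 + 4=30*b^3 - 136*b^2 + 150*b - 36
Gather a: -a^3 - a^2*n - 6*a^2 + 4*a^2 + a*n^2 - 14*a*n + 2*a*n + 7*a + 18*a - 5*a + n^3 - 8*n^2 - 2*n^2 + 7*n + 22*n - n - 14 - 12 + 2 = -a^3 + a^2*(-n - 2) + a*(n^2 - 12*n + 20) + n^3 - 10*n^2 + 28*n - 24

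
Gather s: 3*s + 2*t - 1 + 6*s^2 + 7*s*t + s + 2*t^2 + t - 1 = 6*s^2 + s*(7*t + 4) + 2*t^2 + 3*t - 2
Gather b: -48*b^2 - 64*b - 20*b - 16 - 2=-48*b^2 - 84*b - 18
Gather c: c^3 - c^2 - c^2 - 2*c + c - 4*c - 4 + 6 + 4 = c^3 - 2*c^2 - 5*c + 6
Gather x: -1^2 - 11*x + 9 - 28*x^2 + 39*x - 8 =-28*x^2 + 28*x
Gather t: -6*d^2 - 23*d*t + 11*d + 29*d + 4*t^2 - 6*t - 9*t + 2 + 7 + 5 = -6*d^2 + 40*d + 4*t^2 + t*(-23*d - 15) + 14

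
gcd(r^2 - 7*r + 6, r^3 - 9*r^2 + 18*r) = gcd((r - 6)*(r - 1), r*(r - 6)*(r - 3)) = r - 6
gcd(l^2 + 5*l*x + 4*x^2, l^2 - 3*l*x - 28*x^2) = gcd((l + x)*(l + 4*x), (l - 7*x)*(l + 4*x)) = l + 4*x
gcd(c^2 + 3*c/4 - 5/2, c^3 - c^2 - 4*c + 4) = c + 2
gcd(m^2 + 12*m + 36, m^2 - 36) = m + 6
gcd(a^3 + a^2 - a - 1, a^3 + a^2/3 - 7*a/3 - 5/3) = a^2 + 2*a + 1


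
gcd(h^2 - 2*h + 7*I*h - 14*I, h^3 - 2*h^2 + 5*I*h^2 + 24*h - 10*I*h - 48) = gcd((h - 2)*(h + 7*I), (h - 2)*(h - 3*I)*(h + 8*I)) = h - 2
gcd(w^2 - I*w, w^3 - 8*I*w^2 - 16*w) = w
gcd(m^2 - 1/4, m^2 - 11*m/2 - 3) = m + 1/2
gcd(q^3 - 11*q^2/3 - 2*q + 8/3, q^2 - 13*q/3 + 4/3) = q - 4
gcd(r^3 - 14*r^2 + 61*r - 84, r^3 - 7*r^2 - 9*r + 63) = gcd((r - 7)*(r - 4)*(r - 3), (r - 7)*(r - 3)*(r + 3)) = r^2 - 10*r + 21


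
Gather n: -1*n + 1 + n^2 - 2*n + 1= n^2 - 3*n + 2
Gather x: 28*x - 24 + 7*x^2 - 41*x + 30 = 7*x^2 - 13*x + 6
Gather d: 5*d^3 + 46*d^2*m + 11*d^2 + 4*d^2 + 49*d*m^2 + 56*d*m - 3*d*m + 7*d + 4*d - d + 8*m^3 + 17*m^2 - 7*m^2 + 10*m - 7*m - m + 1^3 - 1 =5*d^3 + d^2*(46*m + 15) + d*(49*m^2 + 53*m + 10) + 8*m^3 + 10*m^2 + 2*m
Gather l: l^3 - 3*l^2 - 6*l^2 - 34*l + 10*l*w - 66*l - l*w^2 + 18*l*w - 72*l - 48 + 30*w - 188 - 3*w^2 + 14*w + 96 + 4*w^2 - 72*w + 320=l^3 - 9*l^2 + l*(-w^2 + 28*w - 172) + w^2 - 28*w + 180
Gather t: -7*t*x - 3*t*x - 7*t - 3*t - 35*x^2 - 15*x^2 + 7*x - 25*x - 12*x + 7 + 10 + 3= t*(-10*x - 10) - 50*x^2 - 30*x + 20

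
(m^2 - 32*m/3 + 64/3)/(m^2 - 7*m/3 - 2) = (-3*m^2 + 32*m - 64)/(-3*m^2 + 7*m + 6)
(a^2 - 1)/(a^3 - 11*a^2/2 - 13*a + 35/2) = 2*(a + 1)/(2*a^2 - 9*a - 35)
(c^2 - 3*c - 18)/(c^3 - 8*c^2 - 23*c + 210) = (c + 3)/(c^2 - 2*c - 35)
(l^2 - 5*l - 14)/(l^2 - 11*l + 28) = (l + 2)/(l - 4)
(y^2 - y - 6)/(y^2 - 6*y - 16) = (y - 3)/(y - 8)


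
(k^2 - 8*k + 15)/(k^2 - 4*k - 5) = (k - 3)/(k + 1)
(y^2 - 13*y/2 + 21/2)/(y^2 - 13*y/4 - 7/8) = 4*(y - 3)/(4*y + 1)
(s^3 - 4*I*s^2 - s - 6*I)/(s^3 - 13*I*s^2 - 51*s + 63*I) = (s^2 - I*s + 2)/(s^2 - 10*I*s - 21)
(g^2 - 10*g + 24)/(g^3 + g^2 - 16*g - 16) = (g - 6)/(g^2 + 5*g + 4)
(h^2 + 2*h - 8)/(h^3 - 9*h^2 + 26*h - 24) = (h + 4)/(h^2 - 7*h + 12)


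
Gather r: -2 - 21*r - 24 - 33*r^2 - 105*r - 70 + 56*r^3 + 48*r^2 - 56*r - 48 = 56*r^3 + 15*r^2 - 182*r - 144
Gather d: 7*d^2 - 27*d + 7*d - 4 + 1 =7*d^2 - 20*d - 3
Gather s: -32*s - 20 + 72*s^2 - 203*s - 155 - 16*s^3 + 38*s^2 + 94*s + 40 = -16*s^3 + 110*s^2 - 141*s - 135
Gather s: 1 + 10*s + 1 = 10*s + 2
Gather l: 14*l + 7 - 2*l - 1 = 12*l + 6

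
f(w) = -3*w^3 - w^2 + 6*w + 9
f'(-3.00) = -69.00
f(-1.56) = 8.60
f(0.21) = 10.19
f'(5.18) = -245.85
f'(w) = -9*w^2 - 2*w + 6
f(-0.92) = 4.97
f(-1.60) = 9.13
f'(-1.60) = -13.84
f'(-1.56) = -12.78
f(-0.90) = 4.98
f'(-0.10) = 6.11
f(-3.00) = 63.00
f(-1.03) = 5.04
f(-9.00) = 2061.00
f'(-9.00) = -705.00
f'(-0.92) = 0.22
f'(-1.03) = -1.49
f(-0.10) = 8.39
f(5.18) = -403.73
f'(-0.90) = 0.51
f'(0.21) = 5.18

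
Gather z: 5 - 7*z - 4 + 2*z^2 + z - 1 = 2*z^2 - 6*z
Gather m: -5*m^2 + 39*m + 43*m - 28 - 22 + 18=-5*m^2 + 82*m - 32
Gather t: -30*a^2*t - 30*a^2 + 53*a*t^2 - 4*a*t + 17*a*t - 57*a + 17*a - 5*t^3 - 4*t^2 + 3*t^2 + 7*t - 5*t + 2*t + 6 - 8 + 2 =-30*a^2 - 40*a - 5*t^3 + t^2*(53*a - 1) + t*(-30*a^2 + 13*a + 4)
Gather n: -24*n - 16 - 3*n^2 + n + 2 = -3*n^2 - 23*n - 14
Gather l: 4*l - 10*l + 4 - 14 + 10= -6*l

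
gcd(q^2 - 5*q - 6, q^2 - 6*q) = q - 6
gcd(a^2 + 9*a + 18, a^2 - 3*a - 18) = a + 3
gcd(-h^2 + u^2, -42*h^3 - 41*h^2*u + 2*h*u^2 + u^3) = h + u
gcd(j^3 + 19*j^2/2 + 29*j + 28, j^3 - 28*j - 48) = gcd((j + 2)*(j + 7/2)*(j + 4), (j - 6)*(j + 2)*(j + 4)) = j^2 + 6*j + 8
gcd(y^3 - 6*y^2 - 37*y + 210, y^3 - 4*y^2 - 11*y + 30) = y - 5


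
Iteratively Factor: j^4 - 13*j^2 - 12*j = (j - 4)*(j^3 + 4*j^2 + 3*j) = (j - 4)*(j + 3)*(j^2 + j) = (j - 4)*(j + 1)*(j + 3)*(j)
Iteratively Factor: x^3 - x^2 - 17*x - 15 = (x + 3)*(x^2 - 4*x - 5) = (x - 5)*(x + 3)*(x + 1)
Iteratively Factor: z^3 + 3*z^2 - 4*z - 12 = (z + 2)*(z^2 + z - 6) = (z + 2)*(z + 3)*(z - 2)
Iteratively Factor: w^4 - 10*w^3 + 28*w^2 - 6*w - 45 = (w + 1)*(w^3 - 11*w^2 + 39*w - 45) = (w - 5)*(w + 1)*(w^2 - 6*w + 9) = (w - 5)*(w - 3)*(w + 1)*(w - 3)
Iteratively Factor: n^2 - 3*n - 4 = (n - 4)*(n + 1)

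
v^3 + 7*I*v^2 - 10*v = v*(v + 2*I)*(v + 5*I)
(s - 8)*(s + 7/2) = s^2 - 9*s/2 - 28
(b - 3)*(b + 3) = b^2 - 9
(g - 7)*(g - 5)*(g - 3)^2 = g^4 - 18*g^3 + 116*g^2 - 318*g + 315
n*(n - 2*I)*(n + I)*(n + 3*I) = n^4 + 2*I*n^3 + 5*n^2 + 6*I*n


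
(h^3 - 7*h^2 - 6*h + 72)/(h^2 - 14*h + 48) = (h^2 - h - 12)/(h - 8)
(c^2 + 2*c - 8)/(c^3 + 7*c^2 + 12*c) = (c - 2)/(c*(c + 3))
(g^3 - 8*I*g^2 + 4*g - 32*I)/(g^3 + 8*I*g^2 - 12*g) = (g^2 - 10*I*g - 16)/(g*(g + 6*I))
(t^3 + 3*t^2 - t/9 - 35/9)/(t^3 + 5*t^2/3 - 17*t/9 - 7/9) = (3*t + 5)/(3*t + 1)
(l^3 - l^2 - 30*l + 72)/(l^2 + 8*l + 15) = (l^3 - l^2 - 30*l + 72)/(l^2 + 8*l + 15)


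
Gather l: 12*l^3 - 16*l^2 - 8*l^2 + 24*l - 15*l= 12*l^3 - 24*l^2 + 9*l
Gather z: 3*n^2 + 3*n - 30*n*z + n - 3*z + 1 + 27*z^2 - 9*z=3*n^2 + 4*n + 27*z^2 + z*(-30*n - 12) + 1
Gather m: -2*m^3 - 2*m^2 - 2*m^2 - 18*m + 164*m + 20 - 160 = -2*m^3 - 4*m^2 + 146*m - 140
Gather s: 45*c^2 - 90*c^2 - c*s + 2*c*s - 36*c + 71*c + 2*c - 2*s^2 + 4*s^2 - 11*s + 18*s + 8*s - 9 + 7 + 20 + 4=-45*c^2 + 37*c + 2*s^2 + s*(c + 15) + 22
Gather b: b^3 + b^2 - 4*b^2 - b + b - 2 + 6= b^3 - 3*b^2 + 4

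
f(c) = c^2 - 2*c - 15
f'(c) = 2*c - 2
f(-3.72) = 6.28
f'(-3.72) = -9.44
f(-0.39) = -14.07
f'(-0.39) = -2.78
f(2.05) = -14.90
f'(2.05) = 2.10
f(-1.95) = -7.30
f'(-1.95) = -5.90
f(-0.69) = -13.14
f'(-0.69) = -3.38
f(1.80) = -15.36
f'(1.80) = 1.60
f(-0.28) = -14.36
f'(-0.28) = -2.56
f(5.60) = 5.16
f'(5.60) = 9.20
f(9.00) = 48.00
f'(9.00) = 16.00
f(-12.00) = 153.00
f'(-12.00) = -26.00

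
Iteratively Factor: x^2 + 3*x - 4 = (x - 1)*(x + 4)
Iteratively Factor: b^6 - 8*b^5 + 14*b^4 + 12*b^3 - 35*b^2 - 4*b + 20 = (b + 1)*(b^5 - 9*b^4 + 23*b^3 - 11*b^2 - 24*b + 20) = (b - 2)*(b + 1)*(b^4 - 7*b^3 + 9*b^2 + 7*b - 10) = (b - 2)^2*(b + 1)*(b^3 - 5*b^2 - b + 5) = (b - 2)^2*(b + 1)^2*(b^2 - 6*b + 5) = (b - 2)^2*(b - 1)*(b + 1)^2*(b - 5)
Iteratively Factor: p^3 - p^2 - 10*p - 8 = (p + 2)*(p^2 - 3*p - 4) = (p - 4)*(p + 2)*(p + 1)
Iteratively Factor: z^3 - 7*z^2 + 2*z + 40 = (z - 4)*(z^2 - 3*z - 10) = (z - 4)*(z + 2)*(z - 5)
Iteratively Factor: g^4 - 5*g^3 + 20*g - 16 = (g - 2)*(g^3 - 3*g^2 - 6*g + 8) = (g - 2)*(g + 2)*(g^2 - 5*g + 4) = (g - 4)*(g - 2)*(g + 2)*(g - 1)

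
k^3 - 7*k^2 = k^2*(k - 7)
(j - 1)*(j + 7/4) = j^2 + 3*j/4 - 7/4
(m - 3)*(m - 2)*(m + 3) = m^3 - 2*m^2 - 9*m + 18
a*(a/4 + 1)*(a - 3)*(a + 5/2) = a^4/4 + 7*a^3/8 - 19*a^2/8 - 15*a/2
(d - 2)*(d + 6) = d^2 + 4*d - 12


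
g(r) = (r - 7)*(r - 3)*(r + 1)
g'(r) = (r - 7)*(r - 3) + (r - 7)*(r + 1) + (r - 3)*(r + 1)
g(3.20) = -3.19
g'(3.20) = -15.88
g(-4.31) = -273.66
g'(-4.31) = 144.31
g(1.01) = 23.96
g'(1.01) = -4.12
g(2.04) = 14.48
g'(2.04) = -13.24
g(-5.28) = -435.18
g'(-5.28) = 189.68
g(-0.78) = 6.47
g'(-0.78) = 26.87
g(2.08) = 13.94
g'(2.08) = -13.46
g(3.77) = -11.86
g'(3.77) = -14.22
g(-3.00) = -120.00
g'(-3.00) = 92.00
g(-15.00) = -5544.00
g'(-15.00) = 956.00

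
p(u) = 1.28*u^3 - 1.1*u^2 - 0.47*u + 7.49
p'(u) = 3.84*u^2 - 2.2*u - 0.47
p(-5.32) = -213.87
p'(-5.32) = 119.92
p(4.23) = 82.70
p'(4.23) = 58.93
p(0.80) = 7.07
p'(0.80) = 0.23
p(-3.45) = -56.54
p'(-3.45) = 52.83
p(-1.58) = 0.44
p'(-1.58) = 12.59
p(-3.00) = -35.56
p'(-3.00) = 40.69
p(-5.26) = -206.75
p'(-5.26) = 117.35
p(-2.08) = -7.81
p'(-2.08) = 20.72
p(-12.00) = -2357.11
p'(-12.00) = 578.89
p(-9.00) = -1010.50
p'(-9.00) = 330.37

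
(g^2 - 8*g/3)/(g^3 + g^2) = (g - 8/3)/(g*(g + 1))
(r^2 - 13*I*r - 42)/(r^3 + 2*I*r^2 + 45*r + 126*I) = (r - 6*I)/(r^2 + 9*I*r - 18)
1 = 1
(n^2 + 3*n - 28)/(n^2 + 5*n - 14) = (n - 4)/(n - 2)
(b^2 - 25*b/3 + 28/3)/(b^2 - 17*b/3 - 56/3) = (-3*b^2 + 25*b - 28)/(-3*b^2 + 17*b + 56)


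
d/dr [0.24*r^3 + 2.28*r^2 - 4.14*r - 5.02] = 0.72*r^2 + 4.56*r - 4.14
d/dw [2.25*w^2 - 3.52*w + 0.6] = 4.5*w - 3.52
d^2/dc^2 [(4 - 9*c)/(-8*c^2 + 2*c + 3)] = 4*((25 - 108*c)*(-8*c^2 + 2*c + 3) - 2*(8*c - 1)^2*(9*c - 4))/(-8*c^2 + 2*c + 3)^3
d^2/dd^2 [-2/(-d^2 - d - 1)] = 4*(-d^2 - d + (2*d + 1)^2 - 1)/(d^2 + d + 1)^3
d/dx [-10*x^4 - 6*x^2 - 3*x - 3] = -40*x^3 - 12*x - 3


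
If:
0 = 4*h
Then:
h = 0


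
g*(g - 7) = g^2 - 7*g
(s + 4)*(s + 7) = s^2 + 11*s + 28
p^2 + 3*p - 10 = (p - 2)*(p + 5)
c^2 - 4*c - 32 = (c - 8)*(c + 4)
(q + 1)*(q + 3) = q^2 + 4*q + 3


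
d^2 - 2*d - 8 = (d - 4)*(d + 2)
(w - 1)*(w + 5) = w^2 + 4*w - 5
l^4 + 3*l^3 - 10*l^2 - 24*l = l*(l - 3)*(l + 2)*(l + 4)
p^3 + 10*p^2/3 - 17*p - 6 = (p - 3)*(p + 1/3)*(p + 6)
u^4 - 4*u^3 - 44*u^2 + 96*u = u*(u - 8)*(u - 2)*(u + 6)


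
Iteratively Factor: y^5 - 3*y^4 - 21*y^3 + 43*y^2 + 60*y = (y + 4)*(y^4 - 7*y^3 + 7*y^2 + 15*y) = (y - 5)*(y + 4)*(y^3 - 2*y^2 - 3*y) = (y - 5)*(y - 3)*(y + 4)*(y^2 + y) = (y - 5)*(y - 3)*(y + 1)*(y + 4)*(y)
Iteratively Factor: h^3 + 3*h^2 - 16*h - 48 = (h + 3)*(h^2 - 16) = (h - 4)*(h + 3)*(h + 4)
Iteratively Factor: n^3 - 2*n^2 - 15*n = (n - 5)*(n^2 + 3*n) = (n - 5)*(n + 3)*(n)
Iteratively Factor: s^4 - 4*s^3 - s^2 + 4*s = (s - 4)*(s^3 - s) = (s - 4)*(s + 1)*(s^2 - s) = s*(s - 4)*(s + 1)*(s - 1)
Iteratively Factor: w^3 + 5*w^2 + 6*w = (w + 3)*(w^2 + 2*w) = (w + 2)*(w + 3)*(w)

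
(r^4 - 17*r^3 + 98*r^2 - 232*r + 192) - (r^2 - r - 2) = r^4 - 17*r^3 + 97*r^2 - 231*r + 194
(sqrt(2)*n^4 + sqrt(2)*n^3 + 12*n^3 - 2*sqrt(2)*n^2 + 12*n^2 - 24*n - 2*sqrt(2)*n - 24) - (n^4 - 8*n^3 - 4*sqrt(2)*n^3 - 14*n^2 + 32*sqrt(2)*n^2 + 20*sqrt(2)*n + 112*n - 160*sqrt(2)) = -n^4 + sqrt(2)*n^4 + 5*sqrt(2)*n^3 + 20*n^3 - 34*sqrt(2)*n^2 + 26*n^2 - 136*n - 22*sqrt(2)*n - 24 + 160*sqrt(2)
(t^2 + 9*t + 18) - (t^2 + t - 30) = 8*t + 48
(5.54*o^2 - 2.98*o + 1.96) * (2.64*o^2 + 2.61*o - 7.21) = 14.6256*o^4 + 6.5922*o^3 - 42.5468*o^2 + 26.6014*o - 14.1316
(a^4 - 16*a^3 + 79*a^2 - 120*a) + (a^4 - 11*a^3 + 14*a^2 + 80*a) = 2*a^4 - 27*a^3 + 93*a^2 - 40*a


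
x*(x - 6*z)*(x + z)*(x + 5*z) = x^4 - 31*x^2*z^2 - 30*x*z^3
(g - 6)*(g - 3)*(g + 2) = g^3 - 7*g^2 + 36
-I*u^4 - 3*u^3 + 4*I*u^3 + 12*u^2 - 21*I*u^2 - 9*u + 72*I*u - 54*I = (u - 3)*(u - 6*I)*(u + 3*I)*(-I*u + I)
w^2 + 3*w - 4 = (w - 1)*(w + 4)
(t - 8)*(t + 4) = t^2 - 4*t - 32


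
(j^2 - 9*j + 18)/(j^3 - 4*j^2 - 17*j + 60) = (j - 6)/(j^2 - j - 20)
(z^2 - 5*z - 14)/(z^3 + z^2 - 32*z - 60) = (z - 7)/(z^2 - z - 30)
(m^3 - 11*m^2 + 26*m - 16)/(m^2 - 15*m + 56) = (m^2 - 3*m + 2)/(m - 7)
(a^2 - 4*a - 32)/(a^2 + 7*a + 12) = (a - 8)/(a + 3)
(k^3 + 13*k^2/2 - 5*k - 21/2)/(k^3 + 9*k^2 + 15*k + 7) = (k - 3/2)/(k + 1)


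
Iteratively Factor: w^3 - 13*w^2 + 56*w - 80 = (w - 4)*(w^2 - 9*w + 20) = (w - 4)^2*(w - 5)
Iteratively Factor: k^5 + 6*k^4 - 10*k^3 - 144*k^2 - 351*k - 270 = (k + 3)*(k^4 + 3*k^3 - 19*k^2 - 87*k - 90) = (k + 3)^2*(k^3 - 19*k - 30) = (k + 3)^3*(k^2 - 3*k - 10) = (k - 5)*(k + 3)^3*(k + 2)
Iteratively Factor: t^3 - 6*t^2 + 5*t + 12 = (t - 4)*(t^2 - 2*t - 3) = (t - 4)*(t + 1)*(t - 3)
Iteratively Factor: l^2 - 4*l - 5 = (l - 5)*(l + 1)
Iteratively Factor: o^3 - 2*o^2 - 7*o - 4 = (o - 4)*(o^2 + 2*o + 1) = (o - 4)*(o + 1)*(o + 1)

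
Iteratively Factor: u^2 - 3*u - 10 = (u - 5)*(u + 2)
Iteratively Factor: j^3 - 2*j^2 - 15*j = (j)*(j^2 - 2*j - 15) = j*(j - 5)*(j + 3)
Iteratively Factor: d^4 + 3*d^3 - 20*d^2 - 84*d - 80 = (d - 5)*(d^3 + 8*d^2 + 20*d + 16) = (d - 5)*(d + 2)*(d^2 + 6*d + 8) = (d - 5)*(d + 2)^2*(d + 4)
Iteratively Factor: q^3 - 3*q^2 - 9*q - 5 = (q + 1)*(q^2 - 4*q - 5) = (q + 1)^2*(q - 5)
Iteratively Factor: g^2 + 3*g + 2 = (g + 1)*(g + 2)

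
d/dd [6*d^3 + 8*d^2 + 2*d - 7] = 18*d^2 + 16*d + 2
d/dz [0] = 0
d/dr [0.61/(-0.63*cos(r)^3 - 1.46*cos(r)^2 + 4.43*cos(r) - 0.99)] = (-1.1529*cos(r)^2 - 1.7812*cos(r) + 2.7023)*sin(r)/(0.63*cos(r)^3 + 1.46*cos(r)^2 - 4.43*cos(r) + 0.99)^2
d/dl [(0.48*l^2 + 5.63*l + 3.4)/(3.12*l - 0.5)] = (1.4976*l^2 - 0.48*l - 13.423)/(9.7344*l^2 - 3.12*l + 0.25)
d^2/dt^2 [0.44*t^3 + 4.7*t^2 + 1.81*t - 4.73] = 2.64*t + 9.4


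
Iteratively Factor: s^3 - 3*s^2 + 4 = (s - 2)*(s^2 - s - 2) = (s - 2)*(s + 1)*(s - 2)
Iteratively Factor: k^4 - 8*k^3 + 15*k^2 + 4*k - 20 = (k - 2)*(k^3 - 6*k^2 + 3*k + 10) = (k - 2)*(k + 1)*(k^2 - 7*k + 10) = (k - 2)^2*(k + 1)*(k - 5)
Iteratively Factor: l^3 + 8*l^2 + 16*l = (l + 4)*(l^2 + 4*l) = l*(l + 4)*(l + 4)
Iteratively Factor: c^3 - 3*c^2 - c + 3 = (c + 1)*(c^2 - 4*c + 3) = (c - 3)*(c + 1)*(c - 1)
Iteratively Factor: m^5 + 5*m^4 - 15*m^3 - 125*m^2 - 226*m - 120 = (m + 3)*(m^4 + 2*m^3 - 21*m^2 - 62*m - 40) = (m + 2)*(m + 3)*(m^3 - 21*m - 20) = (m + 2)*(m + 3)*(m + 4)*(m^2 - 4*m - 5) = (m - 5)*(m + 2)*(m + 3)*(m + 4)*(m + 1)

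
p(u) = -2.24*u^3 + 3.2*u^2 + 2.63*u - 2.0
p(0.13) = -1.61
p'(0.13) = 3.35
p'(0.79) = 3.49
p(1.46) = 1.69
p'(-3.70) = -113.05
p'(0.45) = 4.15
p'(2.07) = -12.92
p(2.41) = -8.43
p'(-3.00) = -77.05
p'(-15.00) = -1605.37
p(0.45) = -0.37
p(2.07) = -2.71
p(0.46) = -0.33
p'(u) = -6.72*u^2 + 6.4*u + 2.63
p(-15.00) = 8238.55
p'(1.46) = -2.35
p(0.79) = 0.97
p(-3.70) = 145.54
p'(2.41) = -20.98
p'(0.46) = 4.15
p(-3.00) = 79.39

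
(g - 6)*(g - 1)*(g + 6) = g^3 - g^2 - 36*g + 36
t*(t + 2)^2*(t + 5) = t^4 + 9*t^3 + 24*t^2 + 20*t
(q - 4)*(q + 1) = q^2 - 3*q - 4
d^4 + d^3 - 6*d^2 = d^2*(d - 2)*(d + 3)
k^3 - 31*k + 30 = (k - 5)*(k - 1)*(k + 6)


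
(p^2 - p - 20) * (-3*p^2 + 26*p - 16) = -3*p^4 + 29*p^3 + 18*p^2 - 504*p + 320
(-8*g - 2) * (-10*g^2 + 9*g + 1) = 80*g^3 - 52*g^2 - 26*g - 2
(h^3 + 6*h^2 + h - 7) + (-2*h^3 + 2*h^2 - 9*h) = -h^3 + 8*h^2 - 8*h - 7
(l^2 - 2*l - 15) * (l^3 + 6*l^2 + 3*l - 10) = l^5 + 4*l^4 - 24*l^3 - 106*l^2 - 25*l + 150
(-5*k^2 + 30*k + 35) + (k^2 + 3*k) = -4*k^2 + 33*k + 35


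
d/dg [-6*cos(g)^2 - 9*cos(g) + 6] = 3*(4*cos(g) + 3)*sin(g)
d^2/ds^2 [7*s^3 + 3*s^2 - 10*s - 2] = 42*s + 6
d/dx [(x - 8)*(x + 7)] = 2*x - 1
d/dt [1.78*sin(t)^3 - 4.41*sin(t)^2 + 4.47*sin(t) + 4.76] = (5.34*sin(t)^2 - 8.82*sin(t) + 4.47)*cos(t)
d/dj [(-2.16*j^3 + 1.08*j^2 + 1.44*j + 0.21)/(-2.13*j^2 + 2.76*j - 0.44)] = (4.6008*j^4 - 11.9232*j^3 + 8.8992*j^2 - 0.0558000000000001*j - 1.2132)/(4.5369*j^4 - 11.7576*j^3 + 9.492*j^2 - 2.4288*j + 0.1936)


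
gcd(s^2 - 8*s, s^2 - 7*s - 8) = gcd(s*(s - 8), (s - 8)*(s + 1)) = s - 8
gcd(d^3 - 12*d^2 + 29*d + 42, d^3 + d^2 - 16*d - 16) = d + 1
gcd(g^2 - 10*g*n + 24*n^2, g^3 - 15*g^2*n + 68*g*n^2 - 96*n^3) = g - 4*n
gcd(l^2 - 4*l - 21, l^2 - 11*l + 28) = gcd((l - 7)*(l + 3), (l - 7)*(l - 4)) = l - 7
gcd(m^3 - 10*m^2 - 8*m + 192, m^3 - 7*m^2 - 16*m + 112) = m + 4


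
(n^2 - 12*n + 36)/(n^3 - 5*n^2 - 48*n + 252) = 1/(n + 7)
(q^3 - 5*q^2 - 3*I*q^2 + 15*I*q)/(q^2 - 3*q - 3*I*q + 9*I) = q*(q - 5)/(q - 3)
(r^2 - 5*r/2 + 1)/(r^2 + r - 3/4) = 2*(r - 2)/(2*r + 3)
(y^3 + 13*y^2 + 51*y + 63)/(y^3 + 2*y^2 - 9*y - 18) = (y^2 + 10*y + 21)/(y^2 - y - 6)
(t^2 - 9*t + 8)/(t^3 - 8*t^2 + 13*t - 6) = (t - 8)/(t^2 - 7*t + 6)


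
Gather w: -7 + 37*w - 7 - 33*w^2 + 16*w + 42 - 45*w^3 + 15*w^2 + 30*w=-45*w^3 - 18*w^2 + 83*w + 28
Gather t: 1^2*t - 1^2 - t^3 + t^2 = -t^3 + t^2 + t - 1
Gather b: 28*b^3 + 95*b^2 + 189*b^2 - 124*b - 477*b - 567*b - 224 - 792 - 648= 28*b^3 + 284*b^2 - 1168*b - 1664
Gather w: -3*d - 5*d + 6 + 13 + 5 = 24 - 8*d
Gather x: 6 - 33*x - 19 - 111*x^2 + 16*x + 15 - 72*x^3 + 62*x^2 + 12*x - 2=-72*x^3 - 49*x^2 - 5*x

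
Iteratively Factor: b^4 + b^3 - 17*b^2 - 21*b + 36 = (b + 3)*(b^3 - 2*b^2 - 11*b + 12) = (b + 3)^2*(b^2 - 5*b + 4) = (b - 1)*(b + 3)^2*(b - 4)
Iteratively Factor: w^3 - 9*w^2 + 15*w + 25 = (w + 1)*(w^2 - 10*w + 25) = (w - 5)*(w + 1)*(w - 5)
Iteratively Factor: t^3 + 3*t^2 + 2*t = (t + 2)*(t^2 + t) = (t + 1)*(t + 2)*(t)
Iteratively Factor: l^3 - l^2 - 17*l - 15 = (l + 1)*(l^2 - 2*l - 15) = (l + 1)*(l + 3)*(l - 5)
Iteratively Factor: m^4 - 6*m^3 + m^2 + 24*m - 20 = (m - 5)*(m^3 - m^2 - 4*m + 4) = (m - 5)*(m - 1)*(m^2 - 4) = (m - 5)*(m - 2)*(m - 1)*(m + 2)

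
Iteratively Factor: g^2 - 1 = (g - 1)*(g + 1)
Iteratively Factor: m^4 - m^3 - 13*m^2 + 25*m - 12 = (m + 4)*(m^3 - 5*m^2 + 7*m - 3) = (m - 1)*(m + 4)*(m^2 - 4*m + 3) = (m - 3)*(m - 1)*(m + 4)*(m - 1)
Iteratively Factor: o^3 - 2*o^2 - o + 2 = (o + 1)*(o^2 - 3*o + 2) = (o - 1)*(o + 1)*(o - 2)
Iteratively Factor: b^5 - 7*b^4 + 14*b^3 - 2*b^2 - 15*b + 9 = (b - 3)*(b^4 - 4*b^3 + 2*b^2 + 4*b - 3) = (b - 3)^2*(b^3 - b^2 - b + 1) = (b - 3)^2*(b + 1)*(b^2 - 2*b + 1) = (b - 3)^2*(b - 1)*(b + 1)*(b - 1)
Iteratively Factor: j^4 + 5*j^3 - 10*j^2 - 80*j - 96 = (j + 2)*(j^3 + 3*j^2 - 16*j - 48) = (j - 4)*(j + 2)*(j^2 + 7*j + 12) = (j - 4)*(j + 2)*(j + 4)*(j + 3)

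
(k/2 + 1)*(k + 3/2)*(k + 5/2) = k^3/2 + 3*k^2 + 47*k/8 + 15/4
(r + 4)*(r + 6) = r^2 + 10*r + 24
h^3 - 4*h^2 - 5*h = h*(h - 5)*(h + 1)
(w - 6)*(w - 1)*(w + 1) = w^3 - 6*w^2 - w + 6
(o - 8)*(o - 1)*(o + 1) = o^3 - 8*o^2 - o + 8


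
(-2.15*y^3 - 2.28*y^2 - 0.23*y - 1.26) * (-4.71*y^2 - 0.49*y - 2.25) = 10.1265*y^5 + 11.7923*y^4 + 7.038*y^3 + 11.1773*y^2 + 1.1349*y + 2.835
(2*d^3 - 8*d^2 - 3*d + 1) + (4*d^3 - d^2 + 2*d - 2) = 6*d^3 - 9*d^2 - d - 1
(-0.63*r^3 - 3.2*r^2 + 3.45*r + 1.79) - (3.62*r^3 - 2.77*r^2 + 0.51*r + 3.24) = -4.25*r^3 - 0.43*r^2 + 2.94*r - 1.45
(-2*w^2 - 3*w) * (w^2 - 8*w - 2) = -2*w^4 + 13*w^3 + 28*w^2 + 6*w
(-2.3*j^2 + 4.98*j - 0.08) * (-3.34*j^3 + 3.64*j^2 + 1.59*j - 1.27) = 7.682*j^5 - 25.0052*j^4 + 14.7374*j^3 + 10.548*j^2 - 6.4518*j + 0.1016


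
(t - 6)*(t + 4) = t^2 - 2*t - 24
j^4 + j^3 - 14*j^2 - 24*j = j*(j - 4)*(j + 2)*(j + 3)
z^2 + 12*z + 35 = (z + 5)*(z + 7)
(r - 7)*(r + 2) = r^2 - 5*r - 14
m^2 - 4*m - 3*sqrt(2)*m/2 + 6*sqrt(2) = (m - 4)*(m - 3*sqrt(2)/2)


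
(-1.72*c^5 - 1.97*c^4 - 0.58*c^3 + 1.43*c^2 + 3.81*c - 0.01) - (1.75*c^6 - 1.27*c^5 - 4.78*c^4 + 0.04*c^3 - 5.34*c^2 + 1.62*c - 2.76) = -1.75*c^6 - 0.45*c^5 + 2.81*c^4 - 0.62*c^3 + 6.77*c^2 + 2.19*c + 2.75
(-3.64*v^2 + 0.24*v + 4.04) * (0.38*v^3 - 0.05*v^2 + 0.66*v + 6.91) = -1.3832*v^5 + 0.2732*v^4 - 0.8792*v^3 - 25.196*v^2 + 4.3248*v + 27.9164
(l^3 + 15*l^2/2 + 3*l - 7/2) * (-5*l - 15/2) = -5*l^4 - 45*l^3 - 285*l^2/4 - 5*l + 105/4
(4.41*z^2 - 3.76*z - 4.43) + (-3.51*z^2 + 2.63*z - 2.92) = 0.9*z^2 - 1.13*z - 7.35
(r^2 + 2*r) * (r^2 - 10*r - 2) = r^4 - 8*r^3 - 22*r^2 - 4*r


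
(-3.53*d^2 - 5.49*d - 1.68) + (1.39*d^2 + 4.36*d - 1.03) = -2.14*d^2 - 1.13*d - 2.71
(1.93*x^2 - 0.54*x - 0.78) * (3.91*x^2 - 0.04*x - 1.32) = 7.5463*x^4 - 2.1886*x^3 - 5.5758*x^2 + 0.744*x + 1.0296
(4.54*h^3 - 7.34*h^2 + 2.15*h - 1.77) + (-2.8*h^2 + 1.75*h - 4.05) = 4.54*h^3 - 10.14*h^2 + 3.9*h - 5.82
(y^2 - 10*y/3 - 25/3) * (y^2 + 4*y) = y^4 + 2*y^3/3 - 65*y^2/3 - 100*y/3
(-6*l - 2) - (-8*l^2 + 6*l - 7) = 8*l^2 - 12*l + 5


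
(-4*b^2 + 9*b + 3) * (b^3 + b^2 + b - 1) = -4*b^5 + 5*b^4 + 8*b^3 + 16*b^2 - 6*b - 3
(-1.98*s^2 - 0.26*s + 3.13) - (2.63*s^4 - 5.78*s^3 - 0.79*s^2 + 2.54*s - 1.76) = -2.63*s^4 + 5.78*s^3 - 1.19*s^2 - 2.8*s + 4.89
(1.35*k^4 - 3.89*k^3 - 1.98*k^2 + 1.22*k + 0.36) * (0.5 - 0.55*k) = -0.7425*k^5 + 2.8145*k^4 - 0.856*k^3 - 1.661*k^2 + 0.412*k + 0.18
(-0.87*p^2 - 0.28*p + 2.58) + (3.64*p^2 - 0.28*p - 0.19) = 2.77*p^2 - 0.56*p + 2.39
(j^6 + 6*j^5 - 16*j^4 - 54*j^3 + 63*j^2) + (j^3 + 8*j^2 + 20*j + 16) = j^6 + 6*j^5 - 16*j^4 - 53*j^3 + 71*j^2 + 20*j + 16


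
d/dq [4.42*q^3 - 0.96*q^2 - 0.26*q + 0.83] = 13.26*q^2 - 1.92*q - 0.26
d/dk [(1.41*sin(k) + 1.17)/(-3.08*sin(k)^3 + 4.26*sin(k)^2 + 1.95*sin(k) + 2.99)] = (8.6856*sin(k)^3 + 4.8042*sin(k)^2 - 9.9684*sin(k) + 1.9344)*cos(k)/(9.4864*sin(k)^6 - 26.2416*sin(k)^5 + 6.1356*sin(k)^4 - 1.8044*sin(k)^3 + 29.2773*sin(k)^2 + 11.661*sin(k) + 8.9401)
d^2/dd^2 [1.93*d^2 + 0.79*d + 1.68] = 3.86000000000000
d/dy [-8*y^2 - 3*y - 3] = -16*y - 3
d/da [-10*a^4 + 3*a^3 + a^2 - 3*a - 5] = -40*a^3 + 9*a^2 + 2*a - 3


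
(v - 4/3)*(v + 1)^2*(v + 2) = v^4 + 8*v^3/3 - v^2/3 - 14*v/3 - 8/3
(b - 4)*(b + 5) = b^2 + b - 20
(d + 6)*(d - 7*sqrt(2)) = d^2 - 7*sqrt(2)*d + 6*d - 42*sqrt(2)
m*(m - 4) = m^2 - 4*m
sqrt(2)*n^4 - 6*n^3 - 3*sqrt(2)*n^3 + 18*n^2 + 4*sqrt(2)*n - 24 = (n - 2)^2*(n - 3*sqrt(2))*(sqrt(2)*n + sqrt(2))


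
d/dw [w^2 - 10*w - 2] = 2*w - 10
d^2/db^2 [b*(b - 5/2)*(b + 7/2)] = 6*b + 2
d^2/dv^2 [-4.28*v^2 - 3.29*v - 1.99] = -8.56000000000000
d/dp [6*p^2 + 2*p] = 12*p + 2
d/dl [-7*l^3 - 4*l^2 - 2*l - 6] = -21*l^2 - 8*l - 2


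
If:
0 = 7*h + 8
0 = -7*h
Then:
No Solution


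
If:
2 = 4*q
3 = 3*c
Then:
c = 1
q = 1/2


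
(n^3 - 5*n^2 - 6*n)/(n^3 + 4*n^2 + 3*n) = (n - 6)/(n + 3)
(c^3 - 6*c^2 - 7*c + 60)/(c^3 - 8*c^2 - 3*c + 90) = (c - 4)/(c - 6)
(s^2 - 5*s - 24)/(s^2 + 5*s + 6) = (s - 8)/(s + 2)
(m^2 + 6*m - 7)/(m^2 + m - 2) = (m + 7)/(m + 2)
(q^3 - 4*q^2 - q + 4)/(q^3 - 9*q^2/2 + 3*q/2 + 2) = 2*(q + 1)/(2*q + 1)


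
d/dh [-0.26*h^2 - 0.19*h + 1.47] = -0.52*h - 0.19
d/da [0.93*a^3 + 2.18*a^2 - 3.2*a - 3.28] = 2.79*a^2 + 4.36*a - 3.2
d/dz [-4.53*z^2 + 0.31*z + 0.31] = 0.31 - 9.06*z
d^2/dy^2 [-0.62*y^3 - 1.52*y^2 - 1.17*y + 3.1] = -3.72*y - 3.04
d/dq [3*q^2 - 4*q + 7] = 6*q - 4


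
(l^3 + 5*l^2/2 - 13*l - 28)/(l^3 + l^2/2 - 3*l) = (2*l^2 + l - 28)/(l*(2*l - 3))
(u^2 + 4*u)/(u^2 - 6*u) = (u + 4)/(u - 6)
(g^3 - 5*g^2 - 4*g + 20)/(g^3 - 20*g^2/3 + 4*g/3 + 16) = 3*(g^2 - 3*g - 10)/(3*g^2 - 14*g - 24)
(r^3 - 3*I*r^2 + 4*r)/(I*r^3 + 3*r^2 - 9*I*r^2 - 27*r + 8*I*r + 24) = r*(r^2 - 3*I*r + 4)/(I*r^3 + 3*r^2 - 9*I*r^2 - 27*r + 8*I*r + 24)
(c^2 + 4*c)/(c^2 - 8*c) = (c + 4)/(c - 8)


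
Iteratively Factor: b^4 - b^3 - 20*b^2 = (b)*(b^3 - b^2 - 20*b) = b*(b - 5)*(b^2 + 4*b) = b*(b - 5)*(b + 4)*(b)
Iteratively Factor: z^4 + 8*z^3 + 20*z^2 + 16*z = (z + 2)*(z^3 + 6*z^2 + 8*z) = (z + 2)*(z + 4)*(z^2 + 2*z) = z*(z + 2)*(z + 4)*(z + 2)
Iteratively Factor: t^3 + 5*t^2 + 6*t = (t)*(t^2 + 5*t + 6) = t*(t + 3)*(t + 2)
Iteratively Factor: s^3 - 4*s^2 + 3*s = (s)*(s^2 - 4*s + 3) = s*(s - 3)*(s - 1)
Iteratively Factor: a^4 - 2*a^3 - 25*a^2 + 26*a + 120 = (a - 5)*(a^3 + 3*a^2 - 10*a - 24) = (a - 5)*(a + 2)*(a^2 + a - 12) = (a - 5)*(a - 3)*(a + 2)*(a + 4)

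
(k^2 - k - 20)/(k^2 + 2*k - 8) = (k - 5)/(k - 2)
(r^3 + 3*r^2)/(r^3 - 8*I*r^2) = (r + 3)/(r - 8*I)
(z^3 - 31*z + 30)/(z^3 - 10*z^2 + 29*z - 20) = (z + 6)/(z - 4)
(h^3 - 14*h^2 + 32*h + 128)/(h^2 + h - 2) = (h^2 - 16*h + 64)/(h - 1)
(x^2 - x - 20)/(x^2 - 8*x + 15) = (x + 4)/(x - 3)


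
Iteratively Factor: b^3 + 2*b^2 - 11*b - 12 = (b - 3)*(b^2 + 5*b + 4) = (b - 3)*(b + 4)*(b + 1)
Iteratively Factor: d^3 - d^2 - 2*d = (d)*(d^2 - d - 2) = d*(d + 1)*(d - 2)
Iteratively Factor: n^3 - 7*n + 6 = (n - 1)*(n^2 + n - 6) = (n - 2)*(n - 1)*(n + 3)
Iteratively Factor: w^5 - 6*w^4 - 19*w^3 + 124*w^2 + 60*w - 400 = (w - 5)*(w^4 - w^3 - 24*w^2 + 4*w + 80) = (w - 5)*(w - 2)*(w^3 + w^2 - 22*w - 40) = (w - 5)*(w - 2)*(w + 4)*(w^2 - 3*w - 10) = (w - 5)^2*(w - 2)*(w + 4)*(w + 2)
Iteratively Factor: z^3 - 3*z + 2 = (z + 2)*(z^2 - 2*z + 1) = (z - 1)*(z + 2)*(z - 1)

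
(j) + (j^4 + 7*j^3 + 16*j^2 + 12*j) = j^4 + 7*j^3 + 16*j^2 + 13*j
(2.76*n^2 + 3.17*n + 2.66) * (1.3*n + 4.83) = 3.588*n^3 + 17.4518*n^2 + 18.7691*n + 12.8478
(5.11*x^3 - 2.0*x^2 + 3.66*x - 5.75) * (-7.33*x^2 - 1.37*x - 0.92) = -37.4563*x^5 + 7.6593*x^4 - 28.789*x^3 + 38.9733*x^2 + 4.5103*x + 5.29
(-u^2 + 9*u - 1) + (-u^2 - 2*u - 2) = -2*u^2 + 7*u - 3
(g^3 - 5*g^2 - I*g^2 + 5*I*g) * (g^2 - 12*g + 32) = g^5 - 17*g^4 - I*g^4 + 92*g^3 + 17*I*g^3 - 160*g^2 - 92*I*g^2 + 160*I*g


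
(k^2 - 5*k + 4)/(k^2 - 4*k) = (k - 1)/k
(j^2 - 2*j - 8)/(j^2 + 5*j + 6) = (j - 4)/(j + 3)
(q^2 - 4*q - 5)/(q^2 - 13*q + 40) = (q + 1)/(q - 8)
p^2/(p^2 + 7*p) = p/(p + 7)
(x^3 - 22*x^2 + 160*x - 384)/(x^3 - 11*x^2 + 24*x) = (x^2 - 14*x + 48)/(x*(x - 3))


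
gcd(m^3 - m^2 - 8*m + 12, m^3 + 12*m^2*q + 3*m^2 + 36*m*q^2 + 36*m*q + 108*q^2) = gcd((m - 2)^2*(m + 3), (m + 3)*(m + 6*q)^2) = m + 3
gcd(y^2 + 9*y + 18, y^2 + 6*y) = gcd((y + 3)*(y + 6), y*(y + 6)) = y + 6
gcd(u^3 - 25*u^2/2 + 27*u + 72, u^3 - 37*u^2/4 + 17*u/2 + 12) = u - 8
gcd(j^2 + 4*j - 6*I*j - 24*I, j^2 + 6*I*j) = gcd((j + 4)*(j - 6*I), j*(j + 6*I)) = 1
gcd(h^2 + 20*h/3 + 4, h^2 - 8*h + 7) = 1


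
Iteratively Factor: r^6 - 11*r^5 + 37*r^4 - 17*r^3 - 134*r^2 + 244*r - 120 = (r - 2)*(r^5 - 9*r^4 + 19*r^3 + 21*r^2 - 92*r + 60) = (r - 2)*(r + 2)*(r^4 - 11*r^3 + 41*r^2 - 61*r + 30) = (r - 5)*(r - 2)*(r + 2)*(r^3 - 6*r^2 + 11*r - 6) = (r - 5)*(r - 2)*(r - 1)*(r + 2)*(r^2 - 5*r + 6) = (r - 5)*(r - 2)^2*(r - 1)*(r + 2)*(r - 3)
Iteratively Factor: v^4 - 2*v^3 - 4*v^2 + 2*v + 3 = (v + 1)*(v^3 - 3*v^2 - v + 3) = (v + 1)^2*(v^2 - 4*v + 3) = (v - 1)*(v + 1)^2*(v - 3)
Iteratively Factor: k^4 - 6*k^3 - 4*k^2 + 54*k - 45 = (k - 3)*(k^3 - 3*k^2 - 13*k + 15) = (k - 5)*(k - 3)*(k^2 + 2*k - 3) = (k - 5)*(k - 3)*(k - 1)*(k + 3)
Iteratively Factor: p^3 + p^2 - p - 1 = (p + 1)*(p^2 - 1) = (p + 1)^2*(p - 1)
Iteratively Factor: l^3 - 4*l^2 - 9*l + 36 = (l - 4)*(l^2 - 9) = (l - 4)*(l + 3)*(l - 3)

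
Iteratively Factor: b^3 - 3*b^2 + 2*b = (b - 1)*(b^2 - 2*b) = b*(b - 1)*(b - 2)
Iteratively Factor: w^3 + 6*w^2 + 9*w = (w + 3)*(w^2 + 3*w) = w*(w + 3)*(w + 3)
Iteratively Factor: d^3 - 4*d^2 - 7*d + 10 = (d - 5)*(d^2 + d - 2) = (d - 5)*(d - 1)*(d + 2)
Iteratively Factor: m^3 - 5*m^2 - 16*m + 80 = (m - 5)*(m^2 - 16) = (m - 5)*(m - 4)*(m + 4)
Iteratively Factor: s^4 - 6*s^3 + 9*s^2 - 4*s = (s - 1)*(s^3 - 5*s^2 + 4*s) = s*(s - 1)*(s^2 - 5*s + 4) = s*(s - 4)*(s - 1)*(s - 1)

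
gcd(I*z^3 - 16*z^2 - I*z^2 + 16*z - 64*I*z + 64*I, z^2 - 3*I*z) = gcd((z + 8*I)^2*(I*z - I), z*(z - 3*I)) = 1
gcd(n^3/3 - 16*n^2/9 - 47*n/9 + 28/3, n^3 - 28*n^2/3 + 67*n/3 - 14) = 1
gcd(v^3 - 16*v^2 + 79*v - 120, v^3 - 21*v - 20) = v - 5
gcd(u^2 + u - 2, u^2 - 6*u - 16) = u + 2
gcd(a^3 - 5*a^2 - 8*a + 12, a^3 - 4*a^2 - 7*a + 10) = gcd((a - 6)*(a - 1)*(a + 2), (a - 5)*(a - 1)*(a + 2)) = a^2 + a - 2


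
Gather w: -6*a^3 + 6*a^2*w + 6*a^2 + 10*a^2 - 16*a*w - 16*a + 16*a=-6*a^3 + 16*a^2 + w*(6*a^2 - 16*a)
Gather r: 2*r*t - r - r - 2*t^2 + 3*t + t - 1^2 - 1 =r*(2*t - 2) - 2*t^2 + 4*t - 2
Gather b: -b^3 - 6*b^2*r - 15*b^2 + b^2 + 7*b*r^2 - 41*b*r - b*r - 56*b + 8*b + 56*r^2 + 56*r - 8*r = -b^3 + b^2*(-6*r - 14) + b*(7*r^2 - 42*r - 48) + 56*r^2 + 48*r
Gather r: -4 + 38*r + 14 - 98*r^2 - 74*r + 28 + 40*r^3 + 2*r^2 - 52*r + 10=40*r^3 - 96*r^2 - 88*r + 48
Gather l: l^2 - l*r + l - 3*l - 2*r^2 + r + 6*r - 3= l^2 + l*(-r - 2) - 2*r^2 + 7*r - 3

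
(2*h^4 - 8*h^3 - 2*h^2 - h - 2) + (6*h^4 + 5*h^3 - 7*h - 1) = 8*h^4 - 3*h^3 - 2*h^2 - 8*h - 3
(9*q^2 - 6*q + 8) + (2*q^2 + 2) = 11*q^2 - 6*q + 10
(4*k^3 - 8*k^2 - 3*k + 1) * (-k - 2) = -4*k^4 + 19*k^2 + 5*k - 2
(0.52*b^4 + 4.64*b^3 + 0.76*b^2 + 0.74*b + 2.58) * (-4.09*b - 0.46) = -2.1268*b^5 - 19.2168*b^4 - 5.2428*b^3 - 3.3762*b^2 - 10.8926*b - 1.1868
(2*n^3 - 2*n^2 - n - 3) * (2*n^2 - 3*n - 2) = 4*n^5 - 10*n^4 + n^2 + 11*n + 6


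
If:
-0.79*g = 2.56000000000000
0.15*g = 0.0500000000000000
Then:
No Solution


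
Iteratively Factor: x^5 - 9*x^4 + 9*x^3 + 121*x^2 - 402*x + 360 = (x - 3)*(x^4 - 6*x^3 - 9*x^2 + 94*x - 120) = (x - 3)*(x - 2)*(x^3 - 4*x^2 - 17*x + 60) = (x - 5)*(x - 3)*(x - 2)*(x^2 + x - 12) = (x - 5)*(x - 3)^2*(x - 2)*(x + 4)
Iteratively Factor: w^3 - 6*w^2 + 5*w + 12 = (w - 4)*(w^2 - 2*w - 3) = (w - 4)*(w - 3)*(w + 1)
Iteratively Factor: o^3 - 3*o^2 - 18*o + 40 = (o - 5)*(o^2 + 2*o - 8) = (o - 5)*(o - 2)*(o + 4)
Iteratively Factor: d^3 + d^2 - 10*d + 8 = (d + 4)*(d^2 - 3*d + 2) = (d - 1)*(d + 4)*(d - 2)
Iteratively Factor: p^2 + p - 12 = (p + 4)*(p - 3)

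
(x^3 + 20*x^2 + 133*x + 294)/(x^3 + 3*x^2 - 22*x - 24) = (x^2 + 14*x + 49)/(x^2 - 3*x - 4)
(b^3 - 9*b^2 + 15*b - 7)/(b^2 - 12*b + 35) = (b^2 - 2*b + 1)/(b - 5)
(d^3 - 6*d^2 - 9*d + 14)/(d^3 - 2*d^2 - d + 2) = (d^2 - 5*d - 14)/(d^2 - d - 2)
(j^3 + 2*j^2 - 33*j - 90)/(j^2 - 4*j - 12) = (j^2 + 8*j + 15)/(j + 2)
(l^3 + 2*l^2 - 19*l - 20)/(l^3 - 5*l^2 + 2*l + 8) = (l + 5)/(l - 2)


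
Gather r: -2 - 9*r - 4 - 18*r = -27*r - 6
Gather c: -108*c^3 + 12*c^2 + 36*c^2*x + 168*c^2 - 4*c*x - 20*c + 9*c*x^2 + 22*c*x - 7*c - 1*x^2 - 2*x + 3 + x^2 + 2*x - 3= -108*c^3 + c^2*(36*x + 180) + c*(9*x^2 + 18*x - 27)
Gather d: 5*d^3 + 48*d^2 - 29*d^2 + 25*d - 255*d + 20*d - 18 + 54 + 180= 5*d^3 + 19*d^2 - 210*d + 216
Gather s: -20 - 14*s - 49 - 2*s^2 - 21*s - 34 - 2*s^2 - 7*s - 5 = -4*s^2 - 42*s - 108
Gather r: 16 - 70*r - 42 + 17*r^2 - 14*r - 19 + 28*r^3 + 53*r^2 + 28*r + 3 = 28*r^3 + 70*r^2 - 56*r - 42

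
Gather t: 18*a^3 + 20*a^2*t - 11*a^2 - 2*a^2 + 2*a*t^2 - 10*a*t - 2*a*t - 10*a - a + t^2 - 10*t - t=18*a^3 - 13*a^2 - 11*a + t^2*(2*a + 1) + t*(20*a^2 - 12*a - 11)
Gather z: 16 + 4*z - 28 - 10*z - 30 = -6*z - 42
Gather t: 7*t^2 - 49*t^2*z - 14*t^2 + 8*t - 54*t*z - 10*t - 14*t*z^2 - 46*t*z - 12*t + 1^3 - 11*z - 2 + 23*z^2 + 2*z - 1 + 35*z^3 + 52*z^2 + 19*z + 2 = t^2*(-49*z - 7) + t*(-14*z^2 - 100*z - 14) + 35*z^3 + 75*z^2 + 10*z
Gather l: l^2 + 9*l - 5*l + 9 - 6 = l^2 + 4*l + 3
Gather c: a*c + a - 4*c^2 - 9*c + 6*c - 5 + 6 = a - 4*c^2 + c*(a - 3) + 1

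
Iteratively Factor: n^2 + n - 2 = (n + 2)*(n - 1)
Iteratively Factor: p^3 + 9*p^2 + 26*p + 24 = (p + 3)*(p^2 + 6*p + 8) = (p + 2)*(p + 3)*(p + 4)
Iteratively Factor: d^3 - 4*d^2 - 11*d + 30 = (d + 3)*(d^2 - 7*d + 10) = (d - 2)*(d + 3)*(d - 5)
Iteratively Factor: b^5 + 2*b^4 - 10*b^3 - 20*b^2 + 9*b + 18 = (b - 1)*(b^4 + 3*b^3 - 7*b^2 - 27*b - 18) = (b - 1)*(b + 1)*(b^3 + 2*b^2 - 9*b - 18) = (b - 1)*(b + 1)*(b + 3)*(b^2 - b - 6) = (b - 1)*(b + 1)*(b + 2)*(b + 3)*(b - 3)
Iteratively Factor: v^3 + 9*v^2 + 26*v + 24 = (v + 4)*(v^2 + 5*v + 6) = (v + 2)*(v + 4)*(v + 3)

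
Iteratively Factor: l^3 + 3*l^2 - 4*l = (l)*(l^2 + 3*l - 4) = l*(l + 4)*(l - 1)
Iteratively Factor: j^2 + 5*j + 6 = (j + 3)*(j + 2)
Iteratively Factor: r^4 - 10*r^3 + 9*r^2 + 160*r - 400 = (r - 5)*(r^3 - 5*r^2 - 16*r + 80) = (r - 5)*(r + 4)*(r^2 - 9*r + 20) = (r - 5)*(r - 4)*(r + 4)*(r - 5)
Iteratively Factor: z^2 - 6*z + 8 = (z - 4)*(z - 2)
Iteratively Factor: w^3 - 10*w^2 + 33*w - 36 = (w - 4)*(w^2 - 6*w + 9) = (w - 4)*(w - 3)*(w - 3)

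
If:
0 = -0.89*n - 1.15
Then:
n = -1.29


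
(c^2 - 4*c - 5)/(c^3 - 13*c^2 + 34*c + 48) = (c - 5)/(c^2 - 14*c + 48)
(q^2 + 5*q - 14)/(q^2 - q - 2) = (q + 7)/(q + 1)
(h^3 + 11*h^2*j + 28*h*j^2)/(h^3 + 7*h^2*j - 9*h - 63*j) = h*(h + 4*j)/(h^2 - 9)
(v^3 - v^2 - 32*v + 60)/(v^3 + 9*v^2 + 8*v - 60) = (v - 5)/(v + 5)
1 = 1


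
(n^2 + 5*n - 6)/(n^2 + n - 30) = (n - 1)/(n - 5)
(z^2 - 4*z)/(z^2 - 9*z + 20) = z/(z - 5)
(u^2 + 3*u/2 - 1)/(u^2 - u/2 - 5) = (2*u - 1)/(2*u - 5)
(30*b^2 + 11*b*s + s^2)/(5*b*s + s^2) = (6*b + s)/s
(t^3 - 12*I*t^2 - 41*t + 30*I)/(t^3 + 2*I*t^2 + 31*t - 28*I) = (t^2 - 11*I*t - 30)/(t^2 + 3*I*t + 28)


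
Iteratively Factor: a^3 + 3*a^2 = (a + 3)*(a^2) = a*(a + 3)*(a)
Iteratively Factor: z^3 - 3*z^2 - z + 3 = (z - 3)*(z^2 - 1) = (z - 3)*(z - 1)*(z + 1)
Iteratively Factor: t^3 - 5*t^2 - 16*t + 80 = (t + 4)*(t^2 - 9*t + 20) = (t - 5)*(t + 4)*(t - 4)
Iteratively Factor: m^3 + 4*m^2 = (m)*(m^2 + 4*m) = m*(m + 4)*(m)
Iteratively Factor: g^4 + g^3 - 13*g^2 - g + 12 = (g - 1)*(g^3 + 2*g^2 - 11*g - 12) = (g - 3)*(g - 1)*(g^2 + 5*g + 4) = (g - 3)*(g - 1)*(g + 4)*(g + 1)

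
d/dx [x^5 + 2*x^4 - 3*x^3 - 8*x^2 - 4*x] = 5*x^4 + 8*x^3 - 9*x^2 - 16*x - 4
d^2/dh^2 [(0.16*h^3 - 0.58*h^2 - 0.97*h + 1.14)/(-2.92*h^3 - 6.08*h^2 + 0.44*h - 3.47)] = (-3.5527136788005e-15*h^7 + 15.571776*h^6 + 48.39024*h^5 + 10.610112*h^4 - 322.100912*h^3 - 433.9572*h^2 - 46.743312*h + 64.590556)/(24.897088*h^9 + 155.521536*h^8 + 312.570816*h^7 + 266.646032*h^6 + 322.53024*h^5 + 361.601952*h^4 + 49.695436*h^3 + 221.641392*h^2 - 15.893988*h + 41.781923)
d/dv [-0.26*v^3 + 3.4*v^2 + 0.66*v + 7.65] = -0.78*v^2 + 6.8*v + 0.66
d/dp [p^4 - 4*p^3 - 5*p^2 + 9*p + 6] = 4*p^3 - 12*p^2 - 10*p + 9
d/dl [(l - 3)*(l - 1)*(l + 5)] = 3*l^2 + 2*l - 17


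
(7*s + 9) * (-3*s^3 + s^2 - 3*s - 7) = -21*s^4 - 20*s^3 - 12*s^2 - 76*s - 63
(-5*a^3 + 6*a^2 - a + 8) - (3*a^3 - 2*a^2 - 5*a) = -8*a^3 + 8*a^2 + 4*a + 8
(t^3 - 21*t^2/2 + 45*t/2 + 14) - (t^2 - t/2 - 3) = t^3 - 23*t^2/2 + 23*t + 17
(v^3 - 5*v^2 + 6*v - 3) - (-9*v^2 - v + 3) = v^3 + 4*v^2 + 7*v - 6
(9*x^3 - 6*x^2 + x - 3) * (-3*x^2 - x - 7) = -27*x^5 + 9*x^4 - 60*x^3 + 50*x^2 - 4*x + 21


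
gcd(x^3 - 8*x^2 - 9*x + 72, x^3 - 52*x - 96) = x - 8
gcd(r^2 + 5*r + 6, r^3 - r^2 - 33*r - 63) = r + 3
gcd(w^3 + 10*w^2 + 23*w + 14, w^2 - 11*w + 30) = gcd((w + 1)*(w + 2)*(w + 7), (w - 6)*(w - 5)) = 1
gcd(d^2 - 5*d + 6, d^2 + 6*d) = 1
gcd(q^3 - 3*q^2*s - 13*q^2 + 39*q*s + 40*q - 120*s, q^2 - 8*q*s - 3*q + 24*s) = 1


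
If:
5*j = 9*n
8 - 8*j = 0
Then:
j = 1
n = 5/9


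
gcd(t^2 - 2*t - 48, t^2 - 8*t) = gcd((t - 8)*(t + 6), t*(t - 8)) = t - 8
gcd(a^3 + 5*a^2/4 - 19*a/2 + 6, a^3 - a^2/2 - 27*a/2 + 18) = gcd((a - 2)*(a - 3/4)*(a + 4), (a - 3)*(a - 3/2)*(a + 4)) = a + 4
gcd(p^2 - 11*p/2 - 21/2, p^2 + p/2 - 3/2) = p + 3/2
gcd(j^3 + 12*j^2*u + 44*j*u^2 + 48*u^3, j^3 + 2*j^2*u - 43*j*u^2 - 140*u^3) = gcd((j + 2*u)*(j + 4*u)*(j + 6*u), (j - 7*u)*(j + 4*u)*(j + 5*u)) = j + 4*u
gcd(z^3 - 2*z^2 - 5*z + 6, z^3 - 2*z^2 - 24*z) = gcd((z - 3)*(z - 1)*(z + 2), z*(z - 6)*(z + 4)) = 1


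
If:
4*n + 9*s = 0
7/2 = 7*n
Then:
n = 1/2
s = -2/9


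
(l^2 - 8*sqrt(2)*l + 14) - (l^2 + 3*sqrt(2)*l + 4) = -11*sqrt(2)*l + 10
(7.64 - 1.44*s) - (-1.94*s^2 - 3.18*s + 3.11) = 1.94*s^2 + 1.74*s + 4.53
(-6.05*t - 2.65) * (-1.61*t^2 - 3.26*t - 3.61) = 9.7405*t^3 + 23.9895*t^2 + 30.4795*t + 9.5665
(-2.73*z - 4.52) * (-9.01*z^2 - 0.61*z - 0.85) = 24.5973*z^3 + 42.3905*z^2 + 5.0777*z + 3.842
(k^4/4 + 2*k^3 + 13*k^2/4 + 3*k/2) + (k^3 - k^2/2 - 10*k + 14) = k^4/4 + 3*k^3 + 11*k^2/4 - 17*k/2 + 14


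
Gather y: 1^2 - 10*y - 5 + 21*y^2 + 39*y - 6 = 21*y^2 + 29*y - 10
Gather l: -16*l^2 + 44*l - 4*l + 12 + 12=-16*l^2 + 40*l + 24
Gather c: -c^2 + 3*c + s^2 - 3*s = -c^2 + 3*c + s^2 - 3*s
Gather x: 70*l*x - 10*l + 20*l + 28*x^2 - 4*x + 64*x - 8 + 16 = 10*l + 28*x^2 + x*(70*l + 60) + 8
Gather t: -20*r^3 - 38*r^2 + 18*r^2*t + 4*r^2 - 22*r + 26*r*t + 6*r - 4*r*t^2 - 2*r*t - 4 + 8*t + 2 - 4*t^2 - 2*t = -20*r^3 - 34*r^2 - 16*r + t^2*(-4*r - 4) + t*(18*r^2 + 24*r + 6) - 2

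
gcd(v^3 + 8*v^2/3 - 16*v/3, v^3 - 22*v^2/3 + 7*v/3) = v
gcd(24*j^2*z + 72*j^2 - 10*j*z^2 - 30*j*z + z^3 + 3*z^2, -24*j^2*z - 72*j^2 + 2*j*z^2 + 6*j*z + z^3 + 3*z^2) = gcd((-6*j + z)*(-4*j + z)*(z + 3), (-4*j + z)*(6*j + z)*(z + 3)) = -4*j*z - 12*j + z^2 + 3*z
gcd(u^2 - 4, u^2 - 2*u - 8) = u + 2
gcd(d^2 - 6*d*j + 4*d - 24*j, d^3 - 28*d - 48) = d + 4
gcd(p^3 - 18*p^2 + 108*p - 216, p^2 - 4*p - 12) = p - 6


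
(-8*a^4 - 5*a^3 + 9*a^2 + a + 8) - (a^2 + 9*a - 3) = -8*a^4 - 5*a^3 + 8*a^2 - 8*a + 11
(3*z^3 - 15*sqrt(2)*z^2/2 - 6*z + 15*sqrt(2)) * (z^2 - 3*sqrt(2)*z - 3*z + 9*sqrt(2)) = 3*z^5 - 33*sqrt(2)*z^4/2 - 9*z^4 + 39*z^3 + 99*sqrt(2)*z^3/2 - 117*z^2 + 33*sqrt(2)*z^2 - 99*sqrt(2)*z - 90*z + 270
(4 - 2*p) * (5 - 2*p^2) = 4*p^3 - 8*p^2 - 10*p + 20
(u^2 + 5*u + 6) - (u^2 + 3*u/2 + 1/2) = 7*u/2 + 11/2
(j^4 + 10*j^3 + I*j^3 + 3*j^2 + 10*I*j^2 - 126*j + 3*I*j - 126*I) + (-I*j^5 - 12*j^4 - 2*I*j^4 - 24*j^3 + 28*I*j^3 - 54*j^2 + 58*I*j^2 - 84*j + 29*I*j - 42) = -I*j^5 - 11*j^4 - 2*I*j^4 - 14*j^3 + 29*I*j^3 - 51*j^2 + 68*I*j^2 - 210*j + 32*I*j - 42 - 126*I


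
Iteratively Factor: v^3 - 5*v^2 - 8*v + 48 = (v - 4)*(v^2 - v - 12) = (v - 4)*(v + 3)*(v - 4)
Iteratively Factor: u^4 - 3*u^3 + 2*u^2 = (u)*(u^3 - 3*u^2 + 2*u) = u^2*(u^2 - 3*u + 2) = u^2*(u - 1)*(u - 2)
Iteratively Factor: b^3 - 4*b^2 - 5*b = (b + 1)*(b^2 - 5*b) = b*(b + 1)*(b - 5)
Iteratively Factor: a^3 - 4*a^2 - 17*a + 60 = (a - 5)*(a^2 + a - 12) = (a - 5)*(a + 4)*(a - 3)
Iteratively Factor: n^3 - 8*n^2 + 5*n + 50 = (n + 2)*(n^2 - 10*n + 25) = (n - 5)*(n + 2)*(n - 5)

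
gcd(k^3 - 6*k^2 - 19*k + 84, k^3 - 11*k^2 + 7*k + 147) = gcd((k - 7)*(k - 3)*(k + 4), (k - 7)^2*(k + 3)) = k - 7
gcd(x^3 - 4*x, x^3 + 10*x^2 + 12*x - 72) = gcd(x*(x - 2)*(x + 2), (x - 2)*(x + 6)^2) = x - 2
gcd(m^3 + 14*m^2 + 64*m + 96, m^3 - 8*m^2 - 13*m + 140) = m + 4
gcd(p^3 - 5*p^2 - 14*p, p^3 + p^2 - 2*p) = p^2 + 2*p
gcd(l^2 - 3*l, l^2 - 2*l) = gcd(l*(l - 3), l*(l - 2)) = l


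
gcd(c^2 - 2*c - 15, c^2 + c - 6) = c + 3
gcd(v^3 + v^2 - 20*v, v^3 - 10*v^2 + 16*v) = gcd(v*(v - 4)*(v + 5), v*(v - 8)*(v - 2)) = v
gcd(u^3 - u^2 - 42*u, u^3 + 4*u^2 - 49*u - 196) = u - 7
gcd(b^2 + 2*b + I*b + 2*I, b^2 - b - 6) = b + 2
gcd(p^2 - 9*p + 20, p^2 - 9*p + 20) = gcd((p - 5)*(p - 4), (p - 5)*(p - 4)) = p^2 - 9*p + 20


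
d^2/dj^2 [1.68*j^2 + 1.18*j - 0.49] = 3.36000000000000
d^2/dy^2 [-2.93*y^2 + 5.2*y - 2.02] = -5.86000000000000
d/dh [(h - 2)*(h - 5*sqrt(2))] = 2*h - 5*sqrt(2) - 2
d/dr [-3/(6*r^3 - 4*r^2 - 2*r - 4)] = 3*(9*r^2 - 4*r - 1)/(2*(-3*r^3 + 2*r^2 + r + 2)^2)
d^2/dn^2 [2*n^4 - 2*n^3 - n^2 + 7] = 24*n^2 - 12*n - 2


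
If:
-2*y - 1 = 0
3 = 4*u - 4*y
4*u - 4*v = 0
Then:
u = 1/4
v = 1/4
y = -1/2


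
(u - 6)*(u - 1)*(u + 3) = u^3 - 4*u^2 - 15*u + 18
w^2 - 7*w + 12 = (w - 4)*(w - 3)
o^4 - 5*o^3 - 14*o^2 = o^2*(o - 7)*(o + 2)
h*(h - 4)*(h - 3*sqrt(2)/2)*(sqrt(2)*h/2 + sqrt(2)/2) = sqrt(2)*h^4/2 - 3*sqrt(2)*h^3/2 - 3*h^3/2 - 2*sqrt(2)*h^2 + 9*h^2/2 + 6*h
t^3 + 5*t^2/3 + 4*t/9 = t*(t + 1/3)*(t + 4/3)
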